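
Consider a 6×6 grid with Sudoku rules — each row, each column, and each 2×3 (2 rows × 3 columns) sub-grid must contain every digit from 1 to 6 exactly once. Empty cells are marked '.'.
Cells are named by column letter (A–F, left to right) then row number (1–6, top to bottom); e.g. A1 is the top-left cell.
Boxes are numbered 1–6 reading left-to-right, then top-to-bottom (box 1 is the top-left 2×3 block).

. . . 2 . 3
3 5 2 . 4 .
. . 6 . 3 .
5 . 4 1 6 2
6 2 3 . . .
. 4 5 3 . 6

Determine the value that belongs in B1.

Cell B1 itself could take any of {1, 6} by direct elimination.
Consider where 6 can go in column B.
B3 is out (row 3 already has a 6).
B4 is out (row 4 already has a 6).
So the only cell in column B that can hold 6 is B1.
Therefore B1 = 6.

6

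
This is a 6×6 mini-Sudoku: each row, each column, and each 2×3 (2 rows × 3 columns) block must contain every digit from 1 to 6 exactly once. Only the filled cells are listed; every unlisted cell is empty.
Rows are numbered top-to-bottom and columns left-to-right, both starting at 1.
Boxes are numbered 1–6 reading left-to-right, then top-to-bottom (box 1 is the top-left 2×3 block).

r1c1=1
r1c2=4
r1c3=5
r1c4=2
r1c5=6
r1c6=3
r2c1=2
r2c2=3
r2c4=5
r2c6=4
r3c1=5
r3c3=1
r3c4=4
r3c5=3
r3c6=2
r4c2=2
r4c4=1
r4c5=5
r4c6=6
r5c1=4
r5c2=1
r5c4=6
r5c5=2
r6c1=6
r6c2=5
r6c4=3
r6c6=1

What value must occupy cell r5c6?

5

Row 5 already contains {1, 2, 4, 6}.
Column 6 already contains {1, 2, 3, 4, 6}.
Its 2×3 block (box 6) already contains {1, 2, 3, 6}.
The only value from 1–6 not eliminated is 5, so r5c6 = 5.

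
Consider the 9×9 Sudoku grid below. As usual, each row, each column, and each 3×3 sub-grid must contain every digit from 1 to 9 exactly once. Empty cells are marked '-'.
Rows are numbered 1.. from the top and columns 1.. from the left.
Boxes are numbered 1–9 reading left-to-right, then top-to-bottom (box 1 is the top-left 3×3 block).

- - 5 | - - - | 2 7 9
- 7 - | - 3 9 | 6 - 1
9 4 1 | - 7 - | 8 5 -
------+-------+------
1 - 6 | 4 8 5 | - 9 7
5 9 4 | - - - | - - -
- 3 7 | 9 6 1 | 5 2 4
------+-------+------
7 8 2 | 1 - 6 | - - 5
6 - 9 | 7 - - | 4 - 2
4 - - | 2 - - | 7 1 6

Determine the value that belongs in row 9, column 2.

5

Row 9 already contains {1, 2, 4, 6, 7}.
Column 2 already contains {3, 4, 7, 8, 9}.
Its 3×3 block (box 7) already contains {2, 4, 6, 7, 8, 9}.
The only value from 1–9 not eliminated is 5, so row 9, column 2 = 5.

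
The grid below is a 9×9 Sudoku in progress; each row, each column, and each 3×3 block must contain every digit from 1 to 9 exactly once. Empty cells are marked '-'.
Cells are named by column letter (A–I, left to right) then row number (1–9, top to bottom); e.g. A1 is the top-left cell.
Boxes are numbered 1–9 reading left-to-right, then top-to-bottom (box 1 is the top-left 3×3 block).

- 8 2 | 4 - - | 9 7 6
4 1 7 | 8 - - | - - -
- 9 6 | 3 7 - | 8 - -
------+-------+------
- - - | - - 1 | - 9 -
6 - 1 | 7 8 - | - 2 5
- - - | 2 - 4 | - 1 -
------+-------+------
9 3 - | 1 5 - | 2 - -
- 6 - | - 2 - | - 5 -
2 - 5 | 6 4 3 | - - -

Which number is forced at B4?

Cell B4 itself could take any of {2, 4, 5, 7} by direct elimination.
Consider where 2 can go in box 4.
A4 is out (column A already has a 2). C4 is out (column C already has a 2). B5 is out (row 5 already has a 2). A6 is out (row 6 already has a 2). The remaining empty cells in box 4 are similarly blocked.
So the only cell in box 4 that can hold 2 is B4.
Therefore B4 = 2.

2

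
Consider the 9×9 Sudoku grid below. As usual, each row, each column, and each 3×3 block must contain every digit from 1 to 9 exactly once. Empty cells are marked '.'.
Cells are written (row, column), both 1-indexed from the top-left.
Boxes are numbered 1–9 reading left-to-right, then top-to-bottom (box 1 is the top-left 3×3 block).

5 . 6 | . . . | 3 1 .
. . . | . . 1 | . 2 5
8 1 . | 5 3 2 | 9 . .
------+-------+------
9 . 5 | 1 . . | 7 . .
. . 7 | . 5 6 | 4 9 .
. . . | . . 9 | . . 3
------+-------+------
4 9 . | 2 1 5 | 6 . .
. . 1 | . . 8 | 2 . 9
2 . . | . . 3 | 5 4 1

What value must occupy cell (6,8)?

5

Cell (6,8) itself could take any of {5, 6, 8} by direct elimination.
Consider where 5 can go in column 8.
(3,8) is out (row 3 already has a 5).
(4,8) is out (row 4 already has a 5).
(7,8) is out (row 7 already has a 5).
(8,8) is out (box 9 already has a 5).
So the only cell in column 8 that can hold 5 is (6,8).
Therefore (6,8) = 5.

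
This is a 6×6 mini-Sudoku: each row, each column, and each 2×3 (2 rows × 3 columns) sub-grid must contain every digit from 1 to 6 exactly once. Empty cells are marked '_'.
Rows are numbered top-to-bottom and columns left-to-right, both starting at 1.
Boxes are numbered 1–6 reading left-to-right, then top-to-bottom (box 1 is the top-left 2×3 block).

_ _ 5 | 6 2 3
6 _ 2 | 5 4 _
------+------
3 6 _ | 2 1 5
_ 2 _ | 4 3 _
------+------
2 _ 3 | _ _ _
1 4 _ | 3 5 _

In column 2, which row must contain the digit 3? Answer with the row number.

2

Consider where 3 can go in column 2.
R1C2 is out (row 1 already has a 3).
R5C2 is out (row 5 already has a 3).
So the only cell in column 2 that can hold 3 is R2C2.
That is row 2.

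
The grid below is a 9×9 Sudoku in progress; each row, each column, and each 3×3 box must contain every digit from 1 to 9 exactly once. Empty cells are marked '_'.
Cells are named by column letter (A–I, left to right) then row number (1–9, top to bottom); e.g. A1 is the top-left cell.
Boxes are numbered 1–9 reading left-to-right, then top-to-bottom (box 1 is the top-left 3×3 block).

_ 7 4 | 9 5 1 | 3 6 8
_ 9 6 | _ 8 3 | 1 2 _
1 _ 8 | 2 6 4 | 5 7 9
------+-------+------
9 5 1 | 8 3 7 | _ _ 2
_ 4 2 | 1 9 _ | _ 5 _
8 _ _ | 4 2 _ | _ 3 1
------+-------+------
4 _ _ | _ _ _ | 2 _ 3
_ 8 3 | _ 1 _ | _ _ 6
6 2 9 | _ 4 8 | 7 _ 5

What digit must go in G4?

6

Cell G4 itself could take any of {4, 6} by direct elimination.
Consider where 6 can go in row 4.
H4 is out (column H already has a 6).
So the only cell in row 4 that can hold 6 is G4.
Therefore G4 = 6.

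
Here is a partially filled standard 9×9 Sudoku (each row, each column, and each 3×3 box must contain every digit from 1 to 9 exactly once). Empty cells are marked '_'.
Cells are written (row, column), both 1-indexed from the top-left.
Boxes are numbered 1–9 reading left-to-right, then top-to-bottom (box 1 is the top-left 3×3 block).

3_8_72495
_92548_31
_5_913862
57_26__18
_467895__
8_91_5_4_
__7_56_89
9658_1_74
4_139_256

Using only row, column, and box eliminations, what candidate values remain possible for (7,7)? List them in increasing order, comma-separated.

1,3

Row 7 already contains {5, 6, 7, 8, 9}.
Column 7 already contains {2, 4, 5, 8}.
Its 3×3 block (box 9) already contains {2, 4, 5, 6, 7, 8, 9}.
Removing those from 1–9 leaves {1, 3} as the candidates for (7,7).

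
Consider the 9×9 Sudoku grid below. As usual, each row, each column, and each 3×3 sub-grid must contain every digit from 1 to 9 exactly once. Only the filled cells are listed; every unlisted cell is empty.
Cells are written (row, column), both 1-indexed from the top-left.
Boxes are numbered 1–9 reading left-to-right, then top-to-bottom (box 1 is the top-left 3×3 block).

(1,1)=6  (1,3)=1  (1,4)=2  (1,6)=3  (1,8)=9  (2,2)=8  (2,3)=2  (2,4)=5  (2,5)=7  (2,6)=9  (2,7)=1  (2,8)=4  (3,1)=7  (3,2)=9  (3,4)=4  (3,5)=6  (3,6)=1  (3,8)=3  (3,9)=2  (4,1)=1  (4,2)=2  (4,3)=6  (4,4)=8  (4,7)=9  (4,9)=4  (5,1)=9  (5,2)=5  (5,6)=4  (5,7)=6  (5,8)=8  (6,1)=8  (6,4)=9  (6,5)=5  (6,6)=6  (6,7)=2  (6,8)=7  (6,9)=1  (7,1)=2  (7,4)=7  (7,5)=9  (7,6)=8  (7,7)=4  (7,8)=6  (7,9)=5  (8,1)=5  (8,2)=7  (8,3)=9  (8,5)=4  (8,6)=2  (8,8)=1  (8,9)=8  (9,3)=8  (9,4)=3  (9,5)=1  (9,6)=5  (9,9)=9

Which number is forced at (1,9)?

Row 1 already contains {1, 2, 3, 6, 9}.
Column 9 already contains {1, 2, 4, 5, 8, 9}.
Its 3×3 block (box 3) already contains {1, 2, 3, 4, 9}.
The only value from 1–9 not eliminated is 7, so (1,9) = 7.

7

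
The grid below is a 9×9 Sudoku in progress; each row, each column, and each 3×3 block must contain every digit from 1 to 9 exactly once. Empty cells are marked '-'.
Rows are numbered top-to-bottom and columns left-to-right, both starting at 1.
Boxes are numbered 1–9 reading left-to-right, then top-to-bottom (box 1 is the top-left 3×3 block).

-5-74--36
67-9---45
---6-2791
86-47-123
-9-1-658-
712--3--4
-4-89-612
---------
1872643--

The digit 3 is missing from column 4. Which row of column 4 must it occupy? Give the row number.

8

Consider where 3 can go in column 4.
r6c4 is out (row 6 already has a 3).
So the only cell in column 4 that can hold 3 is r8c4.
That is row 8.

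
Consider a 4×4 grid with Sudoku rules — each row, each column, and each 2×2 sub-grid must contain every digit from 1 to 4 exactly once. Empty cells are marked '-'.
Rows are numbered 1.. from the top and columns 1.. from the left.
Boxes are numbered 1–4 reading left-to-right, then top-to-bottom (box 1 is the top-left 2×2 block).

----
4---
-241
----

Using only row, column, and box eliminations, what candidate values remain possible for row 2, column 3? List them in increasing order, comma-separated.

Row 2 already contains {4}.
Column 3 already contains {4}.
Its 2×2 block (box 2) already contains {}.
Removing those from 1–4 leaves {1, 2, 3} as the candidates for row 2, column 3.

1,2,3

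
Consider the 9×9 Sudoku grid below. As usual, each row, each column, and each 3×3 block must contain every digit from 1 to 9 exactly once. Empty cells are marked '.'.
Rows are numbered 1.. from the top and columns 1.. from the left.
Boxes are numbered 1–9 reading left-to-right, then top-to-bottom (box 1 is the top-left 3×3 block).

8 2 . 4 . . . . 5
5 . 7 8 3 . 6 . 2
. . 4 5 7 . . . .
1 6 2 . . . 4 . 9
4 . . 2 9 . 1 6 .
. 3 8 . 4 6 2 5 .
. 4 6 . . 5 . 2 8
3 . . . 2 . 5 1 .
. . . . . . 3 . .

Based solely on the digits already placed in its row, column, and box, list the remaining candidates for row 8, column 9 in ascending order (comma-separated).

Row 8 already contains {1, 2, 3, 5}.
Column 9 already contains {2, 5, 8, 9}.
Its 3×3 block (box 9) already contains {1, 2, 3, 5, 8}.
Removing those from 1–9 leaves {4, 6, 7} as the candidates for row 8, column 9.

4,6,7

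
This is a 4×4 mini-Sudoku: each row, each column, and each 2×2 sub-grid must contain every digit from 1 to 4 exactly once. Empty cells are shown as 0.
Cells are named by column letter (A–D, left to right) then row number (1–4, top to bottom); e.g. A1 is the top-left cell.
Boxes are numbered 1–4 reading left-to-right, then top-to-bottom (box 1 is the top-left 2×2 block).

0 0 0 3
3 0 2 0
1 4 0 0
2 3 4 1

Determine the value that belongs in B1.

Cell B1 itself could take any of {1, 2} by direct elimination.
Consider where 2 can go in column B.
B2 is out (row 2 already has a 2).
So the only cell in column B that can hold 2 is B1.
Therefore B1 = 2.

2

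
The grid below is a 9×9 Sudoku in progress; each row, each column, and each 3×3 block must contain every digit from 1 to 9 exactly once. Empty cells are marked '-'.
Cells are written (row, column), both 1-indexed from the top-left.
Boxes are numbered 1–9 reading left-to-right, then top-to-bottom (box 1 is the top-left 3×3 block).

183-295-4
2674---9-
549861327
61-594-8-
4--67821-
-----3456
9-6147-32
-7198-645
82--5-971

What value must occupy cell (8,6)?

Row 8 already contains {1, 4, 5, 6, 7, 8, 9}.
Column 6 already contains {1, 3, 4, 7, 8, 9}.
Its 3×3 block (box 8) already contains {1, 4, 5, 7, 8, 9}.
The only value from 1–9 not eliminated is 2, so (8,6) = 2.

2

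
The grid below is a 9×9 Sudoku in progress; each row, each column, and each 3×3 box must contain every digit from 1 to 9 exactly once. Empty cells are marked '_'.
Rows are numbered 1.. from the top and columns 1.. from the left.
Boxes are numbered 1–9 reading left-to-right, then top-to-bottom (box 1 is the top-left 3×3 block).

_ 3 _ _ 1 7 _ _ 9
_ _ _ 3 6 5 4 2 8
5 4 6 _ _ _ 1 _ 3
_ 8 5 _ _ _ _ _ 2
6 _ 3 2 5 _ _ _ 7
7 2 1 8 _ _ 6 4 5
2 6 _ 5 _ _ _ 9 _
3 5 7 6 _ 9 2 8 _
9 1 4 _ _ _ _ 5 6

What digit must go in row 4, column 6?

6

Cell row 4, column 6 itself could take any of {1, 3, 4, 6} by direct elimination.
Consider where 6 can go in row 4.
row 4, column 1 is out (column 1 already has a 6).
row 4, column 4 is out (column 4 already has a 6).
row 4, column 5 is out (column 5 already has a 6).
row 4, column 7 is out (column 7 already has a 6).
row 4, column 8 is out (box 6 already has a 6).
So the only cell in row 4 that can hold 6 is row 4, column 6.
Therefore row 4, column 6 = 6.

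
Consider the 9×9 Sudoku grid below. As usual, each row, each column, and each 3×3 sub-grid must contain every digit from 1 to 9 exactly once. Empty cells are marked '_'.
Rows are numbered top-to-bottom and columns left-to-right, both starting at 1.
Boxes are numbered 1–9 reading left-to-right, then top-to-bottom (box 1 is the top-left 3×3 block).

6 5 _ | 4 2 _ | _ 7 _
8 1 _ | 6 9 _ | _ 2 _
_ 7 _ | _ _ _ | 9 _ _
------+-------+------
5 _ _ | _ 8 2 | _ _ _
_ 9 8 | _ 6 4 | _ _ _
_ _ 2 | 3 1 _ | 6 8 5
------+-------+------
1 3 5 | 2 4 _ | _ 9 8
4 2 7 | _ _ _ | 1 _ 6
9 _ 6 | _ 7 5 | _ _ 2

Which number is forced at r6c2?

4

Row 6 already contains {1, 2, 3, 5, 6, 8}.
Column 2 already contains {1, 2, 3, 5, 7, 9}.
Its 3×3 block (box 4) already contains {2, 5, 8, 9}.
The only value from 1–9 not eliminated is 4, so r6c2 = 4.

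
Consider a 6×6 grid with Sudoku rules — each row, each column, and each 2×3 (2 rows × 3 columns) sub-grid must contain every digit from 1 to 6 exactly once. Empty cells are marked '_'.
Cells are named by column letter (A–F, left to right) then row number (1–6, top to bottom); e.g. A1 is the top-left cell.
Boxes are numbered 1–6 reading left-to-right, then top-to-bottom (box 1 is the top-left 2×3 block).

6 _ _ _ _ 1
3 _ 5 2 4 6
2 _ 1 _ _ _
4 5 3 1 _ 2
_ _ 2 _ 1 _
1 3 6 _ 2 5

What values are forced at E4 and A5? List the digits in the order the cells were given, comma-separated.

6,5

For E4:
  Row 4 already contains {1, 2, 3, 4, 5}.
  Column E already contains {1, 2, 4}.
  Its 2×3 block (box 4) already contains {1, 2}.
  The only value from 1–6 not eliminated is 6, so E4 = 6.
For A5:
  Row 5 already contains {1, 2}.
  Column A already contains {1, 2, 3, 4, 6}.
  Its 2×3 block (box 5) already contains {1, 2, 3, 6}.
  The only value from 1–6 not eliminated is 5, so A5 = 5.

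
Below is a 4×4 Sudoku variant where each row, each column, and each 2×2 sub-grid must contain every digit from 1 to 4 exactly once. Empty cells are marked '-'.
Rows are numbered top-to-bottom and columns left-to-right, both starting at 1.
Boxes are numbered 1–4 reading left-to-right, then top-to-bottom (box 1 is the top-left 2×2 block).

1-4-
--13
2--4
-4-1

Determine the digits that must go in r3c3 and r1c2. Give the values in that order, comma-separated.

3,3

For r3c3:
  Row 3 already contains {2, 4}.
  Column 3 already contains {1, 4}.
  Its 2×2 block (box 4) already contains {1, 4}.
  The only value from 1–4 not eliminated is 3, so r3c3 = 3.
For r1c2:
  Consider where 3 can go in row 1.
  r1c4 is out (column 4 already has a 3).
  So the only cell in row 1 that can hold 3 is r1c2.
  So r1c2 = 3.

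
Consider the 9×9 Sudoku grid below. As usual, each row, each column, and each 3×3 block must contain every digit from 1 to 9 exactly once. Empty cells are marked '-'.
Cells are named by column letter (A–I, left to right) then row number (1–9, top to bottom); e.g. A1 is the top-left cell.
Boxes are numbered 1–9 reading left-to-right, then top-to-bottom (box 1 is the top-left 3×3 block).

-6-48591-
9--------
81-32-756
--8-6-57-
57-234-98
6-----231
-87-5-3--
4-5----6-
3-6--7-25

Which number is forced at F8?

Cell F8 itself could take any of {1, 2, 3, 8, 9} by direct elimination.
Consider where 3 can go in row 8.
B8 is out (box 7 already has a 3).
D8 is out (column D already has a 3).
E8 is out (column E already has a 3).
G8 is out (column G already has a 3).
I8 is out (box 9 already has a 3).
So the only cell in row 8 that can hold 3 is F8.
Therefore F8 = 3.

3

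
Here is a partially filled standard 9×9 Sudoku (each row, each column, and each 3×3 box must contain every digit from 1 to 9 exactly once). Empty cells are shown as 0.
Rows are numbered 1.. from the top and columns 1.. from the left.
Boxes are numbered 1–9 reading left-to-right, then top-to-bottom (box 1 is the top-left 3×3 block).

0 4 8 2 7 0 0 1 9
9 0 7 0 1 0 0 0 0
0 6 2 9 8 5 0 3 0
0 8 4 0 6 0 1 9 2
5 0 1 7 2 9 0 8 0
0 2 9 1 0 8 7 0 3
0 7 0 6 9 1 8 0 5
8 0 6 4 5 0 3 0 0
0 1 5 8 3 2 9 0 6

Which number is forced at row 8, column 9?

Cell row 8, column 9 itself could take any of {1, 7} by direct elimination.
Consider where 1 can go in box 9.
row 7, column 8 is out (row 7 already has a 1).
row 8, column 8 is out (column 8 already has a 1).
row 9, column 8 is out (row 9 already has a 1).
So the only cell in box 9 that can hold 1 is row 8, column 9.
Therefore row 8, column 9 = 1.

1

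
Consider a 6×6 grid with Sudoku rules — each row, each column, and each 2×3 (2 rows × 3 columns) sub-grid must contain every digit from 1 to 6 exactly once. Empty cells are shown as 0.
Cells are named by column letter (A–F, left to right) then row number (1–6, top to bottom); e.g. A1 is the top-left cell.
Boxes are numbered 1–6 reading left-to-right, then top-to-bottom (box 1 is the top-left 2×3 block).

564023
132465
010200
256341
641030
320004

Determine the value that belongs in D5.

5

Row 5 already contains {1, 3, 4, 6}.
Column D already contains {2, 3, 4}.
Its 2×3 block (box 6) already contains {3, 4}.
The only value from 1–6 not eliminated is 5, so D5 = 5.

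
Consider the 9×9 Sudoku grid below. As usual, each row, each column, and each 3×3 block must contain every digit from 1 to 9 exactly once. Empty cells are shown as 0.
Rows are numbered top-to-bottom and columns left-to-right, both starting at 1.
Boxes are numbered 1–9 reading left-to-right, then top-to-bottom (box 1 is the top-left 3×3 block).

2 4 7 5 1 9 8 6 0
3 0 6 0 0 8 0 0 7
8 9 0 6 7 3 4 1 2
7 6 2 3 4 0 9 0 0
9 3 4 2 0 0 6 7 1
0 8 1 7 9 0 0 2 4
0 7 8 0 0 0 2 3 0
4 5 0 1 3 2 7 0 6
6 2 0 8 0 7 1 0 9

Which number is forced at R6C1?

5

Row 6 already contains {1, 2, 4, 7, 8, 9}.
Column 1 already contains {2, 3, 4, 6, 7, 8, 9}.
Its 3×3 block (box 4) already contains {1, 2, 3, 4, 6, 7, 8, 9}.
The only value from 1–9 not eliminated is 5, so R6C1 = 5.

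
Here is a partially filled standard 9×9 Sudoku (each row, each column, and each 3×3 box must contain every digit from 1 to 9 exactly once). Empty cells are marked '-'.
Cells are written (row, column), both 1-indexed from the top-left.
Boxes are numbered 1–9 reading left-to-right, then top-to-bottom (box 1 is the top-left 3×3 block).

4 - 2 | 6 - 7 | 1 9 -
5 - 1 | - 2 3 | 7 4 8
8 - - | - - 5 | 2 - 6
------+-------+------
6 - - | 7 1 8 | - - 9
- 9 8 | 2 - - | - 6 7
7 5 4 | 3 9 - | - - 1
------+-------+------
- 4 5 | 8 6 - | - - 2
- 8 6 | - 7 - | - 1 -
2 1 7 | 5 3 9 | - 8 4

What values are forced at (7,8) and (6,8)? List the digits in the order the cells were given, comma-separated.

7,2

For (7,8):
  Consider where 7 can go in box 9.
  (7,7) is out (column 7 already has a 7).
  (8,7) is out (row 8 already has a 7).
  (8,9) is out (row 8 already has a 7).
  (9,7) is out (row 9 already has a 7).
  So the only cell in box 9 that can hold 7 is (7,8).
  So (7,8) = 7.
For (6,8):
  Row 6 already contains {1, 3, 4, 5, 7, 9}.
  Column 8 already contains {1, 4, 6, 8, 9}.
  Its 3×3 block (box 6) already contains {1, 6, 7, 9}.
  The only value from 1–9 not eliminated is 2, so (6,8) = 2.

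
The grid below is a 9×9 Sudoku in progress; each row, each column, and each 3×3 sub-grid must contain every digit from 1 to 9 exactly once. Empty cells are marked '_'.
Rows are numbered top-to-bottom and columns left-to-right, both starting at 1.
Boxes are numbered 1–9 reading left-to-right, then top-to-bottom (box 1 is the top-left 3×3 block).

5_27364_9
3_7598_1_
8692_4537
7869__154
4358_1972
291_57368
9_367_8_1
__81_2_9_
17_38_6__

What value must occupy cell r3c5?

1

Row 3 already contains {2, 3, 4, 5, 6, 7, 8, 9}.
Column 5 already contains {3, 5, 7, 8, 9}.
Its 3×3 block (box 2) already contains {2, 3, 4, 5, 6, 7, 8, 9}.
The only value from 1–9 not eliminated is 1, so r3c5 = 1.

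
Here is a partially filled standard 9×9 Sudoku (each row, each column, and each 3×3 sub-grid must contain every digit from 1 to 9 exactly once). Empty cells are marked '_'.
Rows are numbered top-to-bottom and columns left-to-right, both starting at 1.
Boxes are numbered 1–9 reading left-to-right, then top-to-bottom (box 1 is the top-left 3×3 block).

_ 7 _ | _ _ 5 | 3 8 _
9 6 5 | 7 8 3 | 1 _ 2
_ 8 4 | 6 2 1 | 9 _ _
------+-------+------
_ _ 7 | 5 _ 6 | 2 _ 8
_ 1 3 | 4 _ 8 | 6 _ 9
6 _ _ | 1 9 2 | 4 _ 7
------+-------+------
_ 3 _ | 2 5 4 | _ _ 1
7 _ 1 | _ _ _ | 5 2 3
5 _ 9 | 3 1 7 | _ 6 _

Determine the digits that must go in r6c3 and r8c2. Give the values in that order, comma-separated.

For r6c3:
  Row 6 already contains {1, 2, 4, 6, 7, 9}.
  Column 3 already contains {1, 3, 4, 5, 7, 9}.
  Its 3×3 block (box 4) already contains {1, 3, 6, 7}.
  The only value from 1–9 not eliminated is 8, so r6c3 = 8.
For r8c2:
  Row 8 already contains {1, 2, 3, 5, 7}.
  Column 2 already contains {1, 3, 6, 7, 8}.
  Its 3×3 block (box 7) already contains {1, 3, 5, 7, 9}.
  The only value from 1–9 not eliminated is 4, so r8c2 = 4.

8,4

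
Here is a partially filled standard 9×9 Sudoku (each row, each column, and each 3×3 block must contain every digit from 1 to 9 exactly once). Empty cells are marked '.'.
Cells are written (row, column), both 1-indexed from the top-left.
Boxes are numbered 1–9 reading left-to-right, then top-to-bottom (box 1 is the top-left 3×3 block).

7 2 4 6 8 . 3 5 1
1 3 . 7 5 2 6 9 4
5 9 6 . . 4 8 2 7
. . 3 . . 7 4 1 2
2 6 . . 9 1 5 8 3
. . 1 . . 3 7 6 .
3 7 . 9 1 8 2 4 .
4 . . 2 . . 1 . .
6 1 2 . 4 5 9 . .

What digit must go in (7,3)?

5

Row 7 already contains {1, 2, 3, 4, 7, 8, 9}.
Column 3 already contains {1, 2, 3, 4, 6}.
Its 3×3 block (box 7) already contains {1, 2, 3, 4, 6, 7}.
The only value from 1–9 not eliminated is 5, so (7,3) = 5.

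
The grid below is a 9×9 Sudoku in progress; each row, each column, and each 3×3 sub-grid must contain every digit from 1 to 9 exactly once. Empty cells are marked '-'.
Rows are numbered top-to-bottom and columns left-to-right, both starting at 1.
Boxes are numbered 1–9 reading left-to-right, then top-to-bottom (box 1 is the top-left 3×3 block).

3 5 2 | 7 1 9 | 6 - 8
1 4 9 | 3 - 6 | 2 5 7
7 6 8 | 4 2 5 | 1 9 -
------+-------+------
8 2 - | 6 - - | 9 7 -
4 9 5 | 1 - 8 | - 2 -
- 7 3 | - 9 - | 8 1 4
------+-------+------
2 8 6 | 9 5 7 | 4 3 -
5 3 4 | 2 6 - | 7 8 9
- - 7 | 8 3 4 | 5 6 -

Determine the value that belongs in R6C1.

Row 6 already contains {1, 3, 4, 7, 8, 9}.
Column 1 already contains {1, 2, 3, 4, 5, 7, 8}.
Its 3×3 block (box 4) already contains {2, 3, 4, 5, 7, 8, 9}.
The only value from 1–9 not eliminated is 6, so R6C1 = 6.

6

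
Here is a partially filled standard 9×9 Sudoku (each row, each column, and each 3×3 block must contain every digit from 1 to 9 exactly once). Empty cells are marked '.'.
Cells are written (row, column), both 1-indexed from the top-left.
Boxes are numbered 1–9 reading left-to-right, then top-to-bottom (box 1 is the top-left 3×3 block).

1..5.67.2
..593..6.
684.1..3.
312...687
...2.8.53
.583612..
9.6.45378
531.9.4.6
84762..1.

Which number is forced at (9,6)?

Row 9 already contains {1, 2, 4, 6, 7, 8}.
Column 6 already contains {1, 5, 6, 8}.
Its 3×3 block (box 8) already contains {2, 4, 5, 6, 9}.
The only value from 1–9 not eliminated is 3, so (9,6) = 3.

3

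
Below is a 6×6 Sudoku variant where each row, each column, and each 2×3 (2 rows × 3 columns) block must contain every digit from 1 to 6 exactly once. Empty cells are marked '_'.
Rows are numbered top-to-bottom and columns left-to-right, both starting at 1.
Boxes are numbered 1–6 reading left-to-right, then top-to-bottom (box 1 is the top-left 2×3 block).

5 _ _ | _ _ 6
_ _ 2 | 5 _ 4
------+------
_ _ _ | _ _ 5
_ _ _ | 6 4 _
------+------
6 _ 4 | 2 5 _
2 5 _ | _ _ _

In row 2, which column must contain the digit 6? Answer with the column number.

2

Consider where 6 can go in row 2.
R2C1 is out (column 1 already has a 6).
R2C5 is out (box 2 already has a 6).
So the only cell in row 2 that can hold 6 is R2C2.
That is column 2.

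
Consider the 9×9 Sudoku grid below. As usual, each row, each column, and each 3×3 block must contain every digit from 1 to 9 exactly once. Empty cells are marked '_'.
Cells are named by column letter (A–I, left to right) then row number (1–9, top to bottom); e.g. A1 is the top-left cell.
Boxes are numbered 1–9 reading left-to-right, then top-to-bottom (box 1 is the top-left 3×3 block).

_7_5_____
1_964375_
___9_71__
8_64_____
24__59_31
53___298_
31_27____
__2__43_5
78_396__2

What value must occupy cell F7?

Cell F7 itself could take any of {5, 8} by direct elimination.
Consider where 5 can go in column F.
F1 is out (row 1 already has a 5).
F4 is out (box 5 already has a 5).
So the only cell in column F that can hold 5 is F7.
Therefore F7 = 5.

5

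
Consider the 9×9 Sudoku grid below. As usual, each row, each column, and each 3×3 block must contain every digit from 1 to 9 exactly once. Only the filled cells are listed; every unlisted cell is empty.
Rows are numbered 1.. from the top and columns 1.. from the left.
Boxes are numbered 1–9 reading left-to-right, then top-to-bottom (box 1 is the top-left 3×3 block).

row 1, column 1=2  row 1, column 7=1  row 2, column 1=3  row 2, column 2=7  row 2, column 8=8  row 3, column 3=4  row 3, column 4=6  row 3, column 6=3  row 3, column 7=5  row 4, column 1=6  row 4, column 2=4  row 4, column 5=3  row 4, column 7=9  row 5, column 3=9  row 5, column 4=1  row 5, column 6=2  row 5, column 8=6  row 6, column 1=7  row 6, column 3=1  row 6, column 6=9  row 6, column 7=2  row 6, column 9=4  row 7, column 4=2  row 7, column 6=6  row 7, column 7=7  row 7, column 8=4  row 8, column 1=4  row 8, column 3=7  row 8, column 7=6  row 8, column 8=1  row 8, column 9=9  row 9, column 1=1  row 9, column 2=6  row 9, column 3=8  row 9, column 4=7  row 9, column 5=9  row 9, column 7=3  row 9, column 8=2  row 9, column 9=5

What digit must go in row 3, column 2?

1

Cell row 3, column 2 itself could take any of {1, 8, 9} by direct elimination.
Consider where 1 can go in column 2.
row 1, column 2 is out (row 1 already has a 1).
row 5, column 2 is out (row 5 already has a 1).
row 6, column 2 is out (row 6 already has a 1).
row 7, column 2 is out (box 7 already has a 1).
row 8, column 2 is out (row 8 already has a 1).
So the only cell in column 2 that can hold 1 is row 3, column 2.
Therefore row 3, column 2 = 1.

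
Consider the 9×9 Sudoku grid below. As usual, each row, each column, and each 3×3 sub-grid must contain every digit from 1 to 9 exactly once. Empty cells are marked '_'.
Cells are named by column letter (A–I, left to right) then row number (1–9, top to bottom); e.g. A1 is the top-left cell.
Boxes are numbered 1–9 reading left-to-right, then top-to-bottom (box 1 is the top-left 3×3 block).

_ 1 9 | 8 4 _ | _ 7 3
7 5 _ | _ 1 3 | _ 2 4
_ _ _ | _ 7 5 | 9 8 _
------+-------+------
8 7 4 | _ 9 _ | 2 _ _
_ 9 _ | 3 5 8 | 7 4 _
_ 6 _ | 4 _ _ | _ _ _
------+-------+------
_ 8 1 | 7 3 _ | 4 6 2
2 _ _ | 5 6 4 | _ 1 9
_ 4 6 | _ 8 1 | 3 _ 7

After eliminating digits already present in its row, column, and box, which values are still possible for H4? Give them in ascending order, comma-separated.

Row 4 already contains {2, 4, 7, 8, 9}.
Column H already contains {1, 2, 4, 6, 7, 8}.
Its 3×3 block (box 6) already contains {2, 4, 7}.
Removing those from 1–9 leaves {3, 5} as the candidates for H4.

3,5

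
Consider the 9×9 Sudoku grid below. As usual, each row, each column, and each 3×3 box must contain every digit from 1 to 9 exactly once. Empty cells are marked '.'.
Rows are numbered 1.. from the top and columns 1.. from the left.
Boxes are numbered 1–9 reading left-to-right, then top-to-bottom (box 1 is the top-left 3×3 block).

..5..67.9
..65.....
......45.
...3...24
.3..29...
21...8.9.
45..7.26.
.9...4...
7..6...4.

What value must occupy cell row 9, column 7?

Cell row 9, column 7 itself could take any of {1, 3, 5, 8, 9} by direct elimination.
Consider where 9 can go in box 9.
row 7, column 9 is out (column 9 already has a 9).
row 8, column 7 is out (row 8 already has a 9).
row 8, column 8 is out (row 8 already has a 9).
row 8, column 9 is out (row 8 already has a 9).
row 9, column 9 is out (column 9 already has a 9).
So the only cell in box 9 that can hold 9 is row 9, column 7.
Therefore row 9, column 7 = 9.

9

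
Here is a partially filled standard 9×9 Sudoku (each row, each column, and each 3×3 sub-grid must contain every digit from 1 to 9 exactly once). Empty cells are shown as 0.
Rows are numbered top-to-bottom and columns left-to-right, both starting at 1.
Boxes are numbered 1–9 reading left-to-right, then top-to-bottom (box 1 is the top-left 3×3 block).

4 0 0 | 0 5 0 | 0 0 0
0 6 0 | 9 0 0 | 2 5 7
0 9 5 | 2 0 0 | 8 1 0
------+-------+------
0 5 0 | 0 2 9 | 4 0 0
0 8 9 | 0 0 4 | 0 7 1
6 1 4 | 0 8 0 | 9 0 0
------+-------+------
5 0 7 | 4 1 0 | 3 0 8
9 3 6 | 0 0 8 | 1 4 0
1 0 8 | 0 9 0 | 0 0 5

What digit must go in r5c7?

Cell r5c7 itself could take any of {5, 6} by direct elimination.
Consider where 5 can go in box 6.
r4c8 is out (row 4 already has a 5).
r4c9 is out (row 4 already has a 5).
r6c8 is out (column 8 already has a 5).
r6c9 is out (column 9 already has a 5).
So the only cell in box 6 that can hold 5 is r5c7.
Therefore r5c7 = 5.

5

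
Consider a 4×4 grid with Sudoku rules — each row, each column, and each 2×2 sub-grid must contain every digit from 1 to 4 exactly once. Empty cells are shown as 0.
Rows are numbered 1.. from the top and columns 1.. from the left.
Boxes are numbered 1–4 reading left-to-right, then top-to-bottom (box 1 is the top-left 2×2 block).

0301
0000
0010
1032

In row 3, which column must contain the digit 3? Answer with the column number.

1

Consider where 3 can go in row 3.
row 3, column 2 is out (column 2 already has a 3).
row 3, column 4 is out (box 4 already has a 3).
So the only cell in row 3 that can hold 3 is row 3, column 1.
That is column 1.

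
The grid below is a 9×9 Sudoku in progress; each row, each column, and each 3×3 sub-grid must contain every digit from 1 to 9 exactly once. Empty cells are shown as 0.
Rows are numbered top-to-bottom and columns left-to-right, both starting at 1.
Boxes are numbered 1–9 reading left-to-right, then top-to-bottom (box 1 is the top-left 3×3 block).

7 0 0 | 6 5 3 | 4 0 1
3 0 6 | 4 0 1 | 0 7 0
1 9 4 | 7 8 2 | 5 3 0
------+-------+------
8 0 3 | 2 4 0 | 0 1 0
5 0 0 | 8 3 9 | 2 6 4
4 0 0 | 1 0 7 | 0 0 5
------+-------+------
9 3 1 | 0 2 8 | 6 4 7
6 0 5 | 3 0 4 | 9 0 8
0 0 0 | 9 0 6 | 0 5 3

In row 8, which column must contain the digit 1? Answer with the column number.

Consider where 1 can go in row 8.
R8C2 is out (box 7 already has a 1).
R8C8 is out (column 8 already has a 1).
So the only cell in row 8 that can hold 1 is R8C5.
That is column 5.

5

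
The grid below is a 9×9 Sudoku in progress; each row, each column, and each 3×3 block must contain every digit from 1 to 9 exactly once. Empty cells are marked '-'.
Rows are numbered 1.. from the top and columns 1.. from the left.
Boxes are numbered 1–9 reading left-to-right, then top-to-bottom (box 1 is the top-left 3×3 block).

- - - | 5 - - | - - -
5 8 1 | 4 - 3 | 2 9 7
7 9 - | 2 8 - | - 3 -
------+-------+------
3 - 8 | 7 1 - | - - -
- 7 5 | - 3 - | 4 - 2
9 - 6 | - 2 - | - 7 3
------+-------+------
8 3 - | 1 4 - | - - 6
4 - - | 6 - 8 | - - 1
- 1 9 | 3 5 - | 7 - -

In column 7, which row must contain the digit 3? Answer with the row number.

Consider where 3 can go in column 7.
row 1, column 7 is out (box 3 already has a 3).
row 3, column 7 is out (row 3 already has a 3).
row 4, column 7 is out (row 4 already has a 3).
row 6, column 7 is out (row 6 already has a 3).
row 7, column 7 is out (row 7 already has a 3).
So the only cell in column 7 that can hold 3 is row 8, column 7.
That is row 8.

8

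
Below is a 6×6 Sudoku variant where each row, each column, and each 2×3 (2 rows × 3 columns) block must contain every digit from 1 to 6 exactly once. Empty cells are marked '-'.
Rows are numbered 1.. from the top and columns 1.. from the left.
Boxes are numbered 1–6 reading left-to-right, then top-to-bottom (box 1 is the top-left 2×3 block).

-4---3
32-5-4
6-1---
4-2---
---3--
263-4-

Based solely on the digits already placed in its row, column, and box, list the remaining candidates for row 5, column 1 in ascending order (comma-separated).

1,5

Row 5 already contains {3}.
Column 1 already contains {2, 3, 4, 6}.
Its 2×3 block (box 5) already contains {2, 3, 6}.
Removing those from 1–6 leaves {1, 5} as the candidates for row 5, column 1.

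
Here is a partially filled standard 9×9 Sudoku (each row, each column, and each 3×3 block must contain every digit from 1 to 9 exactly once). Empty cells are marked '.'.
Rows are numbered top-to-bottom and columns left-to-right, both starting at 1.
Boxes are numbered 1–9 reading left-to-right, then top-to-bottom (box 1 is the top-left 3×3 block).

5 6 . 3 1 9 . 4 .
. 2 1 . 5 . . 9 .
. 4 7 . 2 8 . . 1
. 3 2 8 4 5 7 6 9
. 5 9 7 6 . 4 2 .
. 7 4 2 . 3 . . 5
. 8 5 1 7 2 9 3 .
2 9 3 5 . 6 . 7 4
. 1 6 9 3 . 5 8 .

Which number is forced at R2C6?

Cell R2C6 itself could take any of {4, 7} by direct elimination.
Consider where 7 can go in box 2.
R2C4 is out (column 4 already has a 7).
R3C4 is out (row 3 already has a 7).
So the only cell in box 2 that can hold 7 is R2C6.
Therefore R2C6 = 7.

7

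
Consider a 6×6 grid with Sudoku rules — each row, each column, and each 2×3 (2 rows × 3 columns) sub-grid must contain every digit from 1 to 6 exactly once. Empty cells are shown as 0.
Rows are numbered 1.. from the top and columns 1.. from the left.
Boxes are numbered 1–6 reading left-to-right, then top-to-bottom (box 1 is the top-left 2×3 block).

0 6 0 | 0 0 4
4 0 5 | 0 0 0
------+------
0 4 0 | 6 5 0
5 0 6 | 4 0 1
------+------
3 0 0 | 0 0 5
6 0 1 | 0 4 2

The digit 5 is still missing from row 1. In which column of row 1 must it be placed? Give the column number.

Consider where 5 can go in row 1.
row 1, column 1 is out (column 1 already has a 5).
row 1, column 3 is out (column 3 already has a 5).
row 1, column 5 is out (column 5 already has a 5).
So the only cell in row 1 that can hold 5 is row 1, column 4.
That is column 4.

4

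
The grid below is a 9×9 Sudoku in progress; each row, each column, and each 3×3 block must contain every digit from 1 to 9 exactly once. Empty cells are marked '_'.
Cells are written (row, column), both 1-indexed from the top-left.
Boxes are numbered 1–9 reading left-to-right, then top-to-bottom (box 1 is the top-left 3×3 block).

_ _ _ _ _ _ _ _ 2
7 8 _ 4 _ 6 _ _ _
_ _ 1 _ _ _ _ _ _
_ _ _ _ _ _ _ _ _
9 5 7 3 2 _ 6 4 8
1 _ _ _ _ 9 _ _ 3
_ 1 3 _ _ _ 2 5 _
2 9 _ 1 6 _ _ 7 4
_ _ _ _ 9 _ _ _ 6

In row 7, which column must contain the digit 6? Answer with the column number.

Consider where 6 can go in row 7.
(7,4) is out (box 8 already has a 6).
(7,5) is out (column 5 already has a 6).
(7,6) is out (column 6 already has a 6).
(7,9) is out (column 9 already has a 6).
So the only cell in row 7 that can hold 6 is (7,1).
That is column 1.

1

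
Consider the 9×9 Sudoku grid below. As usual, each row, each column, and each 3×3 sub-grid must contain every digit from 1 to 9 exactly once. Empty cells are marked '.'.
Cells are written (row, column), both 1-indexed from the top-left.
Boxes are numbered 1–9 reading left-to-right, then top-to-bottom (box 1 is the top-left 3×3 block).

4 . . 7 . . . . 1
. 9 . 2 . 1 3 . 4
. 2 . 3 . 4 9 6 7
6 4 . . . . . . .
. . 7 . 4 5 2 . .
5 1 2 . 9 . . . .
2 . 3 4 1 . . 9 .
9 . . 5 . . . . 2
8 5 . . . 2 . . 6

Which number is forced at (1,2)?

3

Cell (1,2) itself could take any of {3, 6, 8} by direct elimination.
Consider where 3 can go in box 1.
(1,3) is out (column 3 already has a 3).
(2,1) is out (row 2 already has a 3).
(2,3) is out (row 2 already has a 3).
(3,1) is out (row 3 already has a 3).
(3,3) is out (row 3 already has a 3).
So the only cell in box 1 that can hold 3 is (1,2).
Therefore (1,2) = 3.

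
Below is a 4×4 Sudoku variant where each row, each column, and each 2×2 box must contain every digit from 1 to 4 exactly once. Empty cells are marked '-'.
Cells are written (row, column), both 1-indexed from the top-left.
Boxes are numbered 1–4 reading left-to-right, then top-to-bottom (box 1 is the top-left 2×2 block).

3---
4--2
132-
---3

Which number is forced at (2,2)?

1

Row 2 already contains {2, 4}.
Column 2 already contains {3}.
Its 2×2 block (box 1) already contains {3, 4}.
The only value from 1–4 not eliminated is 1, so (2,2) = 1.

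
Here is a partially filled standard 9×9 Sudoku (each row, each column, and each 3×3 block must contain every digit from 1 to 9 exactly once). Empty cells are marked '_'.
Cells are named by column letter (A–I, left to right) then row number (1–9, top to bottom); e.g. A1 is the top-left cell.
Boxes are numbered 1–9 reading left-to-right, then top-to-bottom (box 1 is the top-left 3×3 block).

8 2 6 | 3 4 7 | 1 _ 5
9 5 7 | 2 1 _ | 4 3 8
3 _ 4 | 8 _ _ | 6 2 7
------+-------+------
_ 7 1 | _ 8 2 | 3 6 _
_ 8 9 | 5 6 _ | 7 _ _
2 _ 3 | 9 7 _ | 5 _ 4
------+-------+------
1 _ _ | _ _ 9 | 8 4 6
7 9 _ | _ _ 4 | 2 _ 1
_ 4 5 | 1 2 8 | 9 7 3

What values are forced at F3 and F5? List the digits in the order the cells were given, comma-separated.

For F3:
  Row 3 already contains {2, 3, 4, 6, 7, 8}.
  Column F already contains {2, 4, 7, 8, 9}.
  Its 3×3 block (box 2) already contains {1, 2, 3, 4, 7, 8}.
  The only value from 1–9 not eliminated is 5, so F3 = 5.
For F5:
  Consider where 3 can go in row 5.
  A5 is out (column A already has a 3).
  H5 is out (column H already has a 3).
  I5 is out (column I already has a 3).
  So the only cell in row 5 that can hold 3 is F5.
  So F5 = 3.

5,3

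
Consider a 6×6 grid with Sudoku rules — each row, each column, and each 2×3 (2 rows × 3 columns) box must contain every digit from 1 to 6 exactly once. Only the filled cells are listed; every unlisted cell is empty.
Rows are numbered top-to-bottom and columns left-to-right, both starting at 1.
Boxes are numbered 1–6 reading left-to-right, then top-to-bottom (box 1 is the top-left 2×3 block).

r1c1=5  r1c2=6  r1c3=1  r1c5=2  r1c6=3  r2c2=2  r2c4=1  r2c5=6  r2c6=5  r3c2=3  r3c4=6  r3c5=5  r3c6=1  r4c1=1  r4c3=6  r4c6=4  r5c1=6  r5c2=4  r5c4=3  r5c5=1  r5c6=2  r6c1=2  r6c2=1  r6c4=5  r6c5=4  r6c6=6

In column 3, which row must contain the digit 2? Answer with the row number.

3

Consider where 2 can go in column 3.
r2c3 is out (row 2 already has a 2).
r5c3 is out (row 5 already has a 2).
r6c3 is out (row 6 already has a 2).
So the only cell in column 3 that can hold 2 is r3c3.
That is row 3.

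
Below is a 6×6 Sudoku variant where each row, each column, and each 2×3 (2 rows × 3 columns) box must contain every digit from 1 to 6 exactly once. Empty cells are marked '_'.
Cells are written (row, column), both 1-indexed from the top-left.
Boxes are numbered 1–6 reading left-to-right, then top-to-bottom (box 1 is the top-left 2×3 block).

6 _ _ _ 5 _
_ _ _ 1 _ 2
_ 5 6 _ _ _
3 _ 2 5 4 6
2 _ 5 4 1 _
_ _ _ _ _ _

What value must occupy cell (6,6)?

5

Cell (6,6) itself could take any of {3, 5} by direct elimination.
Consider where 5 can go in column 6.
(1,6) is out (row 1 already has a 5).
(3,6) is out (row 3 already has a 5).
(5,6) is out (row 5 already has a 5).
So the only cell in column 6 that can hold 5 is (6,6).
Therefore (6,6) = 5.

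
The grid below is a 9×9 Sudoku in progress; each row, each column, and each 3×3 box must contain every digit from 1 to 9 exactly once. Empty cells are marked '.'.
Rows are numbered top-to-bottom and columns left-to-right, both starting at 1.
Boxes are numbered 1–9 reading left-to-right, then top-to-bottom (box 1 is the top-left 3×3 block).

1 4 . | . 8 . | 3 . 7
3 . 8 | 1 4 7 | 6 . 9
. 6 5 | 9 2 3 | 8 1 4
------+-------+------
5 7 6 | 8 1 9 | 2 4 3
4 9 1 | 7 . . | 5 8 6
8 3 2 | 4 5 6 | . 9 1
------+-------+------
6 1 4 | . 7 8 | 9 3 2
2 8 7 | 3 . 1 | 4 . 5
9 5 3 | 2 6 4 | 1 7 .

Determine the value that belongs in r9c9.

Row 9 already contains {1, 2, 3, 4, 5, 6, 7, 9}.
Column 9 already contains {1, 2, 3, 4, 5, 6, 7, 9}.
Its 3×3 block (box 9) already contains {1, 2, 3, 4, 5, 7, 9}.
The only value from 1–9 not eliminated is 8, so r9c9 = 8.

8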